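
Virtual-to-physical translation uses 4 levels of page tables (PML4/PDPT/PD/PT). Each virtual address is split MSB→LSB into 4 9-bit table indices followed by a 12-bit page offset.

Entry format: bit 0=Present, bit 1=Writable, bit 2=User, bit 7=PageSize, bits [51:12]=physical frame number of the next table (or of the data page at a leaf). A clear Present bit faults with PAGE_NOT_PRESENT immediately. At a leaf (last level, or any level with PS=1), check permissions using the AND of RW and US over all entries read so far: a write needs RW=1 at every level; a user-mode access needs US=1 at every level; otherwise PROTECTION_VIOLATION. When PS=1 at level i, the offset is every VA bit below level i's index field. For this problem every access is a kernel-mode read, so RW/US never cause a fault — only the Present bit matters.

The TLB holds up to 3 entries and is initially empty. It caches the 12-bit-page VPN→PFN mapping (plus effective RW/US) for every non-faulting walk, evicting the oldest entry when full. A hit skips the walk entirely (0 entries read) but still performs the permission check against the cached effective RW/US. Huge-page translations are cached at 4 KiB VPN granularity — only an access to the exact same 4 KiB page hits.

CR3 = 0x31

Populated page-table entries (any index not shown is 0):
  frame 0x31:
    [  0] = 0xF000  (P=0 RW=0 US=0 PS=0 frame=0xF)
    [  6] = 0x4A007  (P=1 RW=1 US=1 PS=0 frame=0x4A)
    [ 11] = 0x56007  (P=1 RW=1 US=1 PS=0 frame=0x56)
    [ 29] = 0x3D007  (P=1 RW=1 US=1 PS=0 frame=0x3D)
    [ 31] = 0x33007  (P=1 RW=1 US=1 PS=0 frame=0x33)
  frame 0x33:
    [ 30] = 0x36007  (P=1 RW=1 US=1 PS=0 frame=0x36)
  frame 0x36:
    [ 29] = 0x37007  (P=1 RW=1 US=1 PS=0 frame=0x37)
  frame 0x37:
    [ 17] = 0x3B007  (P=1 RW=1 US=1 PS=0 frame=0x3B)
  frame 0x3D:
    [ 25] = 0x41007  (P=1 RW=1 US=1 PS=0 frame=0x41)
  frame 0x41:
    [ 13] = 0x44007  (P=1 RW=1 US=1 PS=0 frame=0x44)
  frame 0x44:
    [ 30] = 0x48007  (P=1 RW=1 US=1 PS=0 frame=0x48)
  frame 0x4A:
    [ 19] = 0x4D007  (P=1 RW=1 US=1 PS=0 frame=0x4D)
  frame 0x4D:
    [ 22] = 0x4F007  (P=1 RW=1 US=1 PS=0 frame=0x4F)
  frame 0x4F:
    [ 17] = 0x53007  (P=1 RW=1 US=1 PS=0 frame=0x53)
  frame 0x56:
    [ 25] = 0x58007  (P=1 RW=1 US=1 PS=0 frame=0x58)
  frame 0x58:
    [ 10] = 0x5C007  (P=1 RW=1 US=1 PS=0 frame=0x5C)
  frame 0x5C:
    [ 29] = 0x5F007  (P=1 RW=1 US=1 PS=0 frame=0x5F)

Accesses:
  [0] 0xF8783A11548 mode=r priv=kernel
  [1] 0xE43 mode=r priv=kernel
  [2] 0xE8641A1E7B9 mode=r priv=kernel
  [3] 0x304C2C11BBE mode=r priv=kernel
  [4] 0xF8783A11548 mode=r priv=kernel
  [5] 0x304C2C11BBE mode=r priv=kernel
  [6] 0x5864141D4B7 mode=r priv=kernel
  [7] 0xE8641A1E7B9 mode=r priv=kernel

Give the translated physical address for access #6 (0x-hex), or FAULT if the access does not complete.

Per-access translation:
#0 VA=0xF8783A11548 (r,kernel):
  lvl0: tbl 0x31, slot 31 ⇒ 0x33007 (P1/RW1/US1/PS0)
  lvl1: tbl 0x33, slot 30 ⇒ 0x36007 (P1/RW1/US1/PS0)
  lvl2: tbl 0x36, slot 29 ⇒ 0x37007 (P1/RW1/US1/PS0)
  lvl3: tbl 0x37, slot 17 ⇒ 0x3B007 (P1/RW1/US1/PS0)
  ⇒ phys 0x3B548  [4 reads]
#1 VA=0xE43 (r,kernel):
  lvl0: tbl 0x31, slot 0 ⇒ 0xF000 (P0/RW0/US0/PS0)
  → PAGE_NOT_PRESENT  (1 entries read)
#2 VA=0xE8641A1E7B9 (r,kernel):
  lvl0: tbl 0x31, slot 29 ⇒ 0x3D007 (P1/RW1/US1/PS0)
  lvl1: tbl 0x3D, slot 25 ⇒ 0x41007 (P1/RW1/US1/PS0)
  lvl2: tbl 0x41, slot 13 ⇒ 0x44007 (P1/RW1/US1/PS0)
  lvl3: tbl 0x44, slot 30 ⇒ 0x48007 (P1/RW1/US1/PS0)
  ⇒ phys 0x487B9  [4 reads]
#3 VA=0x304C2C11BBE (r,kernel):
  lvl0: tbl 0x31, slot 6 ⇒ 0x4A007 (P1/RW1/US1/PS0)
  lvl1: tbl 0x4A, slot 19 ⇒ 0x4D007 (P1/RW1/US1/PS0)
  lvl2: tbl 0x4D, slot 22 ⇒ 0x4F007 (P1/RW1/US1/PS0)
  lvl3: tbl 0x4F, slot 17 ⇒ 0x53007 (P1/RW1/US1/PS0)
  ⇒ phys 0x53BBE  [4 reads]
#4 VA=0xF8783A11548 (r,kernel):
  TLB hit vpn=0xF8783A11 → PA=0x3B548
#5 VA=0x304C2C11BBE (r,kernel):
  TLB hit vpn=0x304C2C11 → PA=0x53BBE
#6 VA=0x5864141D4B7 (r,kernel):
  lvl0: tbl 0x31, slot 11 ⇒ 0x56007 (P1/RW1/US1/PS0)
  lvl1: tbl 0x56, slot 25 ⇒ 0x58007 (P1/RW1/US1/PS0)
  lvl2: tbl 0x58, slot 10 ⇒ 0x5C007 (P1/RW1/US1/PS0)
  lvl3: tbl 0x5C, slot 29 ⇒ 0x5F007 (P1/RW1/US1/PS0)
  ⇒ phys 0x5F4B7  [4 reads]
#7 VA=0xE8641A1E7B9 (r,kernel):
  TLB hit vpn=0xE8641A1E → PA=0x487B9

Access #6 PA: 0x5F4B7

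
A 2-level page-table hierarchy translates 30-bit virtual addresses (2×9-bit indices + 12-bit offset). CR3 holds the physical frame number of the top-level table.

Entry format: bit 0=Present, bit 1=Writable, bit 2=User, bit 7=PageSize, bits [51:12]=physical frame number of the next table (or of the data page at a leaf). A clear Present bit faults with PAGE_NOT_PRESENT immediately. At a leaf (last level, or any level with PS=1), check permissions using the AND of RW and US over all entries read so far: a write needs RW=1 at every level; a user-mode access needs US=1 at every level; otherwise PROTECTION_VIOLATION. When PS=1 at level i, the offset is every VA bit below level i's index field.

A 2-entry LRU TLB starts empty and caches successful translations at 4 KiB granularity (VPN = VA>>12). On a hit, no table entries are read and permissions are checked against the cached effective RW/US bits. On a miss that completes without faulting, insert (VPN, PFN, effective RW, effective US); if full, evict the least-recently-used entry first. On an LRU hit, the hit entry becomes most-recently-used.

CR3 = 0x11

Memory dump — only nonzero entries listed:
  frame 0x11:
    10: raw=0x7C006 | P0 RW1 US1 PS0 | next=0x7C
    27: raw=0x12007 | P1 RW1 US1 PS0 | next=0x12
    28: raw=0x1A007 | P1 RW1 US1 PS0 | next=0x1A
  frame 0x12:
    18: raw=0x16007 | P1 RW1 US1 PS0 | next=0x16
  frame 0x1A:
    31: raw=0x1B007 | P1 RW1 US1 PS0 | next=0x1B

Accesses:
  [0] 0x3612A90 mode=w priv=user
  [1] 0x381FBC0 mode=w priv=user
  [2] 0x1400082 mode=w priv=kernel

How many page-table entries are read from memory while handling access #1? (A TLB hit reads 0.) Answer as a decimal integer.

Trace:
#0 VA=0x3612A90 (w,user):
  L0: frame=0x11 idx=27 entry=0x12007 [P=1 RW=1 US=1 PS=0]
  L1: frame=0x12 idx=18 entry=0x16007 [P=1 RW=1 US=1 PS=0]
  → PA=0x16A90  (2 entries read)
#1 VA=0x381FBC0 (w,user):
  L0: frame=0x11 idx=28 entry=0x1A007 [P=1 RW=1 US=1 PS=0]
  L1: frame=0x1A idx=31 entry=0x1B007 [P=1 RW=1 US=1 PS=0]
  → PA=0x1BBC0  (2 entries read)
#2 VA=0x1400082 (w,kernel):
  L0: frame=0x11 idx=10 entry=0x7C006 [P=0 RW=1 US=1 PS=0]
  → PAGE_NOT_PRESENT  (1 entries read)

Entries read for #1: 2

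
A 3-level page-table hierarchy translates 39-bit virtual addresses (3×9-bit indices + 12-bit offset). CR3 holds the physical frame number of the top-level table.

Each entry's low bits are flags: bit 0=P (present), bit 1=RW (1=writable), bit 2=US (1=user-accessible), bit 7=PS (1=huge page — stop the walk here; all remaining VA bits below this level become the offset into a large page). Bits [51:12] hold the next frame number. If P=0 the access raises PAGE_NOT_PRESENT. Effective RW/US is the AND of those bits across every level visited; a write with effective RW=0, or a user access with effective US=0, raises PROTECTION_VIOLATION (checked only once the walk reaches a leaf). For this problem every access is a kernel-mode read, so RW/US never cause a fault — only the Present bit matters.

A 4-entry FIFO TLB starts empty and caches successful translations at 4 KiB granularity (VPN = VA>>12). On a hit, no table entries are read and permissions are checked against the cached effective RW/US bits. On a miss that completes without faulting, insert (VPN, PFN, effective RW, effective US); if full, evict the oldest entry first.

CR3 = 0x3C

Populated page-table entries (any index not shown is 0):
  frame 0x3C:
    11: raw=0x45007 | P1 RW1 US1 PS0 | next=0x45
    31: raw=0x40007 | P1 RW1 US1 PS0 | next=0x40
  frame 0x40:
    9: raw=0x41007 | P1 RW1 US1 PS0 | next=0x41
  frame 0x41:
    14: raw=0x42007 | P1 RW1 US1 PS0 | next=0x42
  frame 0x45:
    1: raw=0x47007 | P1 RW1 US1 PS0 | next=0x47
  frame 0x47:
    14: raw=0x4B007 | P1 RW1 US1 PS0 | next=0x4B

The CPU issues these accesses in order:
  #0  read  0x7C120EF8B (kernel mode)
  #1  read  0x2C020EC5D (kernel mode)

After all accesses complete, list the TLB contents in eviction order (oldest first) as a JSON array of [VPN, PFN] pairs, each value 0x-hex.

Walk each access:
#0 VA=0x7C120EF8B (r,kernel):
  lvl0: tbl 0x3C, slot 31 ⇒ 0x40007 (P1/RW1/US1/PS0)
  lvl1: tbl 0x40, slot 9 ⇒ 0x41007 (P1/RW1/US1/PS0)
  lvl2: tbl 0x41, slot 14 ⇒ 0x42007 (P1/RW1/US1/PS0)
  ⇒ phys 0x42F8B  [3 reads]
#1 VA=0x2C020EC5D (r,kernel):
  lvl0: tbl 0x3C, slot 11 ⇒ 0x45007 (P1/RW1/US1/PS0)
  lvl1: tbl 0x45, slot 1 ⇒ 0x47007 (P1/RW1/US1/PS0)
  lvl2: tbl 0x47, slot 14 ⇒ 0x4B007 (P1/RW1/US1/PS0)
  ⇒ phys 0x4BC5D  [3 reads]

TLB: [["0x7C120E", "0x42"], ["0x2C020E", "0x4B"]]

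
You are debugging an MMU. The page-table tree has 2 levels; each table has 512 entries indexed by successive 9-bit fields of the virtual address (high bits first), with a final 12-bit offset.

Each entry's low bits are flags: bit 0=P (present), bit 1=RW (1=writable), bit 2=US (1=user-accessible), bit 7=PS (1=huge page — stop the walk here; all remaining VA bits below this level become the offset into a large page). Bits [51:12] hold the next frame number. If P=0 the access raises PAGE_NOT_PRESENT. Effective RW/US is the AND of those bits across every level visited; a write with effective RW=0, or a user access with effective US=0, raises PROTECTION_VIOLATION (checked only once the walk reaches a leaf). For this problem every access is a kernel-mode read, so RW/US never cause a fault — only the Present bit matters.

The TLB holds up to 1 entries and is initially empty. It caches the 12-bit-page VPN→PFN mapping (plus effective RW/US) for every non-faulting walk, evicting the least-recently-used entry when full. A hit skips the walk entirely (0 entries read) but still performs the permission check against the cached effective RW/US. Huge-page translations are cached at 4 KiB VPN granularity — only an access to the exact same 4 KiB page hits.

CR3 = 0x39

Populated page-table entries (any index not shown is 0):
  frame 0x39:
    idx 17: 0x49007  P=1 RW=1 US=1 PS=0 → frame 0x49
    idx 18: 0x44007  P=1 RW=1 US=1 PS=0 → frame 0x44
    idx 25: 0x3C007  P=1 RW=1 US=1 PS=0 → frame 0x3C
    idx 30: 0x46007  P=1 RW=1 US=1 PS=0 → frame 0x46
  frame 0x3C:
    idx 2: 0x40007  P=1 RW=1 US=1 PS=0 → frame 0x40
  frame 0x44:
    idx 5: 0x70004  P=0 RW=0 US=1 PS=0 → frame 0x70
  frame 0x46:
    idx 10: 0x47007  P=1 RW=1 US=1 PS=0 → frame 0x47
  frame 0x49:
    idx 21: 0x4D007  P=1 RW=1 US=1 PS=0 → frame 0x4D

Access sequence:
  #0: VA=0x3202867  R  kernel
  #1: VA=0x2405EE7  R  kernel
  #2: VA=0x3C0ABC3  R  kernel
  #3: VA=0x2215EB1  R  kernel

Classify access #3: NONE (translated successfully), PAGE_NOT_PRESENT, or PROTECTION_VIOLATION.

Per-access translation:
#0 VA=0x3202867 (r,kernel):
  [0] read 0x39 idx=25: raw=0x3C007 flags P=1 W=1 U=1 S=0
  [1] read 0x3C idx=2: raw=0x40007 flags P=1 W=1 U=1 S=0
  ✓ 0x40867  — 2 lookups
#1 VA=0x2405EE7 (r,kernel):
  [0] read 0x39 idx=18: raw=0x44007 flags P=1 W=1 U=1 S=0
  [1] read 0x44 idx=5: raw=0x70004 flags P=0 W=0 U=1 S=0
  ⇒ fault: PAGE_NOT_PRESENT  — 2 lookups
#2 VA=0x3C0ABC3 (r,kernel):
  [0] read 0x39 idx=30: raw=0x46007 flags P=1 W=1 U=1 S=0
  [1] read 0x46 idx=10: raw=0x47007 flags P=1 W=1 U=1 S=0
  ✓ 0x47BC3  — 2 lookups
#3 VA=0x2215EB1 (r,kernel):
  [0] read 0x39 idx=17: raw=0x49007 flags P=1 W=1 U=1 S=0
  [1] read 0x49 idx=21: raw=0x4D007 flags P=1 W=1 U=1 S=0
  ✓ 0x4DEB1  — 2 lookups

Access #3 fault: NONE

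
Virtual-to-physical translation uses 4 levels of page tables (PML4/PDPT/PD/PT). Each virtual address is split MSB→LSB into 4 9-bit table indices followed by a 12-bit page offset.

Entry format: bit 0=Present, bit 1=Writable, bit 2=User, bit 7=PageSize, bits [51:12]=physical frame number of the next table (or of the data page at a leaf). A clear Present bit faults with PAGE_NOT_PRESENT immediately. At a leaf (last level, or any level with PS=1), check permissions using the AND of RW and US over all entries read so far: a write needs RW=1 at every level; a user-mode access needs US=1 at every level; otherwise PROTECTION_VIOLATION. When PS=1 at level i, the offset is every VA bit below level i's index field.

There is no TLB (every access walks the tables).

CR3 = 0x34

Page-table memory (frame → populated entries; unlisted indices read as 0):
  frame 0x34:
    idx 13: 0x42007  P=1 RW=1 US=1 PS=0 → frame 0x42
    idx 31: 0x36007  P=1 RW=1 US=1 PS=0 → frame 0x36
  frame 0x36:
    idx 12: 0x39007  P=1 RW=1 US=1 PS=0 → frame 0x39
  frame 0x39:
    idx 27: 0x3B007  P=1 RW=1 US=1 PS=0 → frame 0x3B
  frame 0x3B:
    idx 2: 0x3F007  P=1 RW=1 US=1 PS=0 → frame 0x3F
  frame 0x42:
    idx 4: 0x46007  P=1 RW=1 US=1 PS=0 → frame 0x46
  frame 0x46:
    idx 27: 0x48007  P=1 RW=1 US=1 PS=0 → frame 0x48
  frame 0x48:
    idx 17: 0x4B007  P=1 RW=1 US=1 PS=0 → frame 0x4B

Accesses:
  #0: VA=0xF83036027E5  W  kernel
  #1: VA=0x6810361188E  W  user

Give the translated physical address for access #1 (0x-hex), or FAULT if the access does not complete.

Per-access translation:
#0 VA=0xF83036027E5 (w,kernel):
  L0 @0x34[31] → 0x36007  P=1,RW=1,US=1,PS=0
  L1 @0x36[12] → 0x39007  P=1,RW=1,US=1,PS=0
  L2 @0x39[27] → 0x3B007  P=1,RW=1,US=1,PS=0
  L3 @0x3B[2] → 0x3F007  P=1,RW=1,US=1,PS=0
  ⇒ phys 0x3F7E5  [4 reads]
#1 VA=0x6810361188E (w,user):
  L0 @0x34[13] → 0x42007  P=1,RW=1,US=1,PS=0
  L1 @0x42[4] → 0x46007  P=1,RW=1,US=1,PS=0
  L2 @0x46[27] → 0x48007  P=1,RW=1,US=1,PS=0
  L3 @0x48[17] → 0x4B007  P=1,RW=1,US=1,PS=0
  ⇒ phys 0x4B88E  [4 reads]

Access #1 PA: 0x4B88E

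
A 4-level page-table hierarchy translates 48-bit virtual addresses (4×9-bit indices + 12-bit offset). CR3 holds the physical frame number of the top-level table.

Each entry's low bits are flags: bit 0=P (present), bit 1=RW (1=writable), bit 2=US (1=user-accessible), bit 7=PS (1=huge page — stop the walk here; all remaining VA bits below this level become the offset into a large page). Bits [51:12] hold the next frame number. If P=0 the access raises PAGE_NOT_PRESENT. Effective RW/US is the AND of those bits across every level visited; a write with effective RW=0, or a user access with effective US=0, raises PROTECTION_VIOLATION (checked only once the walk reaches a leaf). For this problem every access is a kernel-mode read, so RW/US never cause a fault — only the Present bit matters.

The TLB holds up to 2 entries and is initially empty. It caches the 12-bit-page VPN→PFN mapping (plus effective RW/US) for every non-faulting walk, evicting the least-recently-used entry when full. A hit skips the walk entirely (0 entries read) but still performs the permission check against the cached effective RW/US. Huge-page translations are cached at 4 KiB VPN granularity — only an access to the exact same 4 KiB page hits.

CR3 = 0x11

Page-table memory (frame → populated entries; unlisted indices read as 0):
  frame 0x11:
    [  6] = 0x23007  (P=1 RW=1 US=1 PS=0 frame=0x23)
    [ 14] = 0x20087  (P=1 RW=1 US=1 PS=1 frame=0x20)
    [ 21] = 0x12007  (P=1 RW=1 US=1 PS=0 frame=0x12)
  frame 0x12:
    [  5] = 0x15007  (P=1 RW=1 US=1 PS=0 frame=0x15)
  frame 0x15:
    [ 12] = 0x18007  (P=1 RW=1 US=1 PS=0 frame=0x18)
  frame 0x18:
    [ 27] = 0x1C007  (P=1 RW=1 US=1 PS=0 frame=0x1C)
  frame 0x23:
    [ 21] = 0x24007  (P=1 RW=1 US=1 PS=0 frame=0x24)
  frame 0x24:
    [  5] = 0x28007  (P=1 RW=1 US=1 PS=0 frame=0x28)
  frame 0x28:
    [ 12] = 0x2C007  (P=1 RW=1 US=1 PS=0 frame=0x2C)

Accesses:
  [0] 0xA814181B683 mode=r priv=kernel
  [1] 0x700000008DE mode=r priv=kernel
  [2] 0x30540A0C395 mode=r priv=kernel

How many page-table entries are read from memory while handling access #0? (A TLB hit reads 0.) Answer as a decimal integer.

Walk each access:
#0 VA=0xA814181B683 (r,kernel):
  lvl0: tbl 0x11, slot 21 ⇒ 0x12007 (P1/RW1/US1/PS0)
  lvl1: tbl 0x12, slot 5 ⇒ 0x15007 (P1/RW1/US1/PS0)
  lvl2: tbl 0x15, slot 12 ⇒ 0x18007 (P1/RW1/US1/PS0)
  lvl3: tbl 0x18, slot 27 ⇒ 0x1C007 (P1/RW1/US1/PS0)
  ✓ 0x1C683  — 4 lookups
#1 VA=0x700000008DE (r,kernel):
  lvl0: tbl 0x11, slot 14 ⇒ 0x20087 (P1/RW1/US1/PS1)
  ✓ 0x208DE (huge @L0)  — 1 lookups
#2 VA=0x30540A0C395 (r,kernel):
  lvl0: tbl 0x11, slot 6 ⇒ 0x23007 (P1/RW1/US1/PS0)
  lvl1: tbl 0x23, slot 21 ⇒ 0x24007 (P1/RW1/US1/PS0)
  lvl2: tbl 0x24, slot 5 ⇒ 0x28007 (P1/RW1/US1/PS0)
  lvl3: tbl 0x28, slot 12 ⇒ 0x2C007 (P1/RW1/US1/PS0)
  ✓ 0x2C395  — 4 lookups

Entries read for #0: 4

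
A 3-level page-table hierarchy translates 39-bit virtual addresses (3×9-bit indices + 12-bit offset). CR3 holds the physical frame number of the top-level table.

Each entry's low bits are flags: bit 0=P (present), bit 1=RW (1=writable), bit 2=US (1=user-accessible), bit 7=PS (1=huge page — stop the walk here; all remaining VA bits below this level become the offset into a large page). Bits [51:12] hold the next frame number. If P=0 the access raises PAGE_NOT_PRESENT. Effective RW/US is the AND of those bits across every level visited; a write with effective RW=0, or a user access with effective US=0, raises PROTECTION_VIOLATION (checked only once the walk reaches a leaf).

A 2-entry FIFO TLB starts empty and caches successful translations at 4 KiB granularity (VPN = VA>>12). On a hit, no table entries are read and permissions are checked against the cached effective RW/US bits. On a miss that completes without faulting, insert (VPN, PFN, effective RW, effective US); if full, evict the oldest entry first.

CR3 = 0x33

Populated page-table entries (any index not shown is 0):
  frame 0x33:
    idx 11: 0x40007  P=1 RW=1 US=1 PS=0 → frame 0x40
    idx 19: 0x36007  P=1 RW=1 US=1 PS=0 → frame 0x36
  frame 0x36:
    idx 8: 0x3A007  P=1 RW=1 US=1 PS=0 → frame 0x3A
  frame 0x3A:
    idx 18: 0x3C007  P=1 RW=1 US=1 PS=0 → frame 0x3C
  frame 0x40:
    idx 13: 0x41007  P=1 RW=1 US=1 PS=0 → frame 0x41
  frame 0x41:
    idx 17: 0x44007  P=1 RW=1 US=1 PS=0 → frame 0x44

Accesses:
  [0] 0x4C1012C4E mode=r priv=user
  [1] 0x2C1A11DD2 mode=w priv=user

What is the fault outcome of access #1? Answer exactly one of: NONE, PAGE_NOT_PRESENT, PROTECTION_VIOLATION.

Walk each access:
#0 VA=0x4C1012C4E (r,user):
  lvl0: tbl 0x33, slot 19 ⇒ 0x36007 (P1/RW1/US1/PS0)
  lvl1: tbl 0x36, slot 8 ⇒ 0x3A007 (P1/RW1/US1/PS0)
  lvl2: tbl 0x3A, slot 18 ⇒ 0x3C007 (P1/RW1/US1/PS0)
  ✓ 0x3CC4E  — 3 lookups
#1 VA=0x2C1A11DD2 (w,user):
  lvl0: tbl 0x33, slot 11 ⇒ 0x40007 (P1/RW1/US1/PS0)
  lvl1: tbl 0x40, slot 13 ⇒ 0x41007 (P1/RW1/US1/PS0)
  lvl2: tbl 0x41, slot 17 ⇒ 0x44007 (P1/RW1/US1/PS0)
  ✓ 0x44DD2  — 3 lookups

Access #1 fault: NONE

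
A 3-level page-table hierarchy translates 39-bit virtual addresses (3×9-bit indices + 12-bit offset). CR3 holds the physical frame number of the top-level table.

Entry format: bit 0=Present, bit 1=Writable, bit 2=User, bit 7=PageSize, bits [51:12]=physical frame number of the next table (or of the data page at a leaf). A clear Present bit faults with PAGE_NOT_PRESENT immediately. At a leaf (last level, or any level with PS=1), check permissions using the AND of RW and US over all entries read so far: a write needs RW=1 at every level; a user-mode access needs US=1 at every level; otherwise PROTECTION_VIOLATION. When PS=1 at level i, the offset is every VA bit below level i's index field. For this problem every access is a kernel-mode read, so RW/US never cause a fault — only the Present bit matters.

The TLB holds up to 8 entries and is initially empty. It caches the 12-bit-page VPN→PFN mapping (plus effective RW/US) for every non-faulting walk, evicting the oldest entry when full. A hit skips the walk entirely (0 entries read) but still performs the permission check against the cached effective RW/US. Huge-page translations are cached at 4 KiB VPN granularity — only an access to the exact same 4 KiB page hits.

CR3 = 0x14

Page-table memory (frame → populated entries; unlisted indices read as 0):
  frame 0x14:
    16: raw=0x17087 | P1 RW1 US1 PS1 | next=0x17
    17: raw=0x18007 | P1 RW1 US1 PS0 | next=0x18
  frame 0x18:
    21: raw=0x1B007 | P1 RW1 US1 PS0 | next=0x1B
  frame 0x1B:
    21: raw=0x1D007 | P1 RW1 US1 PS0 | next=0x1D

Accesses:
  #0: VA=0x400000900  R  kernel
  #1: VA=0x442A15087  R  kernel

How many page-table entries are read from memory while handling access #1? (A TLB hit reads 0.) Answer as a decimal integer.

Trace:
#0 VA=0x400000900 (r,kernel):
  L0 @0x14[16] → 0x17087  P=1,RW=1,US=1,PS=1
  → PA=0x17900 (huge @L0)  (1 entries read)
#1 VA=0x442A15087 (r,kernel):
  L0 @0x14[17] → 0x18007  P=1,RW=1,US=1,PS=0
  L1 @0x18[21] → 0x1B007  P=1,RW=1,US=1,PS=0
  L2 @0x1B[21] → 0x1D007  P=1,RW=1,US=1,PS=0
  → PA=0x1D087  (3 entries read)

Entries read for #1: 3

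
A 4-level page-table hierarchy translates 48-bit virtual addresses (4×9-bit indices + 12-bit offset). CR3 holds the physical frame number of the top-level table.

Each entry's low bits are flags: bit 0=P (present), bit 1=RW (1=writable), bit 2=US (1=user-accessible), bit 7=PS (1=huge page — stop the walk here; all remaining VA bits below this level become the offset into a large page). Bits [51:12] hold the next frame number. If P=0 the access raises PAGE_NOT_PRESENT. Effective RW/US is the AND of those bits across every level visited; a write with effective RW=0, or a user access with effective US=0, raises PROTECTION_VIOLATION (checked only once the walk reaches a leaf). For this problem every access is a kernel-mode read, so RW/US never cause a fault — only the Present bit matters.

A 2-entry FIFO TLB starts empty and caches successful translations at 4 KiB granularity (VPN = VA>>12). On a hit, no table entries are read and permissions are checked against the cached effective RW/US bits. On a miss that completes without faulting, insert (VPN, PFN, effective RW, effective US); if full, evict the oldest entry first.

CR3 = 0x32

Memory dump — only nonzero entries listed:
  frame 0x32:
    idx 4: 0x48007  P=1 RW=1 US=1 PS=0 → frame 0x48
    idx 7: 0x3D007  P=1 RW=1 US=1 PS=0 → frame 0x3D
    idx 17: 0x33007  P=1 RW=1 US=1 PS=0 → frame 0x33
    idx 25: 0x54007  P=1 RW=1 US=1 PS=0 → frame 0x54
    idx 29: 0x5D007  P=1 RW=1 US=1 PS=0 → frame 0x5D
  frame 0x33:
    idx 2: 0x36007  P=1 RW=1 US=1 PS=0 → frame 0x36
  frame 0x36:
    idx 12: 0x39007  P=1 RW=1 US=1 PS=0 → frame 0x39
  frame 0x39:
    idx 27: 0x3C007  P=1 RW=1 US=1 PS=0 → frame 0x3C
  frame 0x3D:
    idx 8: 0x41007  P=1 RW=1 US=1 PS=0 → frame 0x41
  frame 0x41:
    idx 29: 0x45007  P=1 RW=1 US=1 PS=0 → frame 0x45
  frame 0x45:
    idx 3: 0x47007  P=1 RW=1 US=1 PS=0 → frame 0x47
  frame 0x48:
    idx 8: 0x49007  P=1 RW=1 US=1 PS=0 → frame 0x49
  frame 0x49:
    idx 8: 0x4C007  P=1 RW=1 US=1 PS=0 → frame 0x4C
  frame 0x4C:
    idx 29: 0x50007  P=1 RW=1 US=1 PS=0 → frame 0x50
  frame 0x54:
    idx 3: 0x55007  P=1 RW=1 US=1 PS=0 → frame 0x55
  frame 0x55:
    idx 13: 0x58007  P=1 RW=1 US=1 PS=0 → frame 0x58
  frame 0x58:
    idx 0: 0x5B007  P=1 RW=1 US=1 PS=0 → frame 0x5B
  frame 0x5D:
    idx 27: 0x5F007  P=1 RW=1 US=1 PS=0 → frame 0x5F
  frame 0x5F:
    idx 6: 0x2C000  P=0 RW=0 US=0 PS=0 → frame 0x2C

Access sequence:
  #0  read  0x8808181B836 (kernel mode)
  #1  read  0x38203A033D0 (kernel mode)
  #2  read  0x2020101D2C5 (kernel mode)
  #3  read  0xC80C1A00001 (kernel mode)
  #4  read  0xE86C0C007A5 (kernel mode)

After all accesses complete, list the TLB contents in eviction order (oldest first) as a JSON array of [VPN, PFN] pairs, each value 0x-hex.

Per-access translation:
#0 VA=0x8808181B836 (r,kernel):
  lvl0: tbl 0x32, slot 17 ⇒ 0x33007 (P1/RW1/US1/PS0)
  lvl1: tbl 0x33, slot 2 ⇒ 0x36007 (P1/RW1/US1/PS0)
  lvl2: tbl 0x36, slot 12 ⇒ 0x39007 (P1/RW1/US1/PS0)
  lvl3: tbl 0x39, slot 27 ⇒ 0x3C007 (P1/RW1/US1/PS0)
  ⇒ phys 0x3C836  [4 reads]
#1 VA=0x38203A033D0 (r,kernel):
  lvl0: tbl 0x32, slot 7 ⇒ 0x3D007 (P1/RW1/US1/PS0)
  lvl1: tbl 0x3D, slot 8 ⇒ 0x41007 (P1/RW1/US1/PS0)
  lvl2: tbl 0x41, slot 29 ⇒ 0x45007 (P1/RW1/US1/PS0)
  lvl3: tbl 0x45, slot 3 ⇒ 0x47007 (P1/RW1/US1/PS0)
  ⇒ phys 0x473D0  [4 reads]
#2 VA=0x2020101D2C5 (r,kernel):
  lvl0: tbl 0x32, slot 4 ⇒ 0x48007 (P1/RW1/US1/PS0)
  lvl1: tbl 0x48, slot 8 ⇒ 0x49007 (P1/RW1/US1/PS0)
  lvl2: tbl 0x49, slot 8 ⇒ 0x4C007 (P1/RW1/US1/PS0)
  lvl3: tbl 0x4C, slot 29 ⇒ 0x50007 (P1/RW1/US1/PS0)
  ⇒ phys 0x502C5  [4 reads]
#3 VA=0xC80C1A00001 (r,kernel):
  lvl0: tbl 0x32, slot 25 ⇒ 0x54007 (P1/RW1/US1/PS0)
  lvl1: tbl 0x54, slot 3 ⇒ 0x55007 (P1/RW1/US1/PS0)
  lvl2: tbl 0x55, slot 13 ⇒ 0x58007 (P1/RW1/US1/PS0)
  lvl3: tbl 0x58, slot 0 ⇒ 0x5B007 (P1/RW1/US1/PS0)
  ⇒ phys 0x5B001  [4 reads]
#4 VA=0xE86C0C007A5 (r,kernel):
  lvl0: tbl 0x32, slot 29 ⇒ 0x5D007 (P1/RW1/US1/PS0)
  lvl1: tbl 0x5D, slot 27 ⇒ 0x5F007 (P1/RW1/US1/PS0)
  lvl2: tbl 0x5F, slot 6 ⇒ 0x2C000 (P0/RW0/US0/PS0)
  ✗ PAGE_NOT_PRESENT  [3 reads]

TLB: [["0x2020101D", "0x50"], ["0xC80C1A00", "0x5B"]]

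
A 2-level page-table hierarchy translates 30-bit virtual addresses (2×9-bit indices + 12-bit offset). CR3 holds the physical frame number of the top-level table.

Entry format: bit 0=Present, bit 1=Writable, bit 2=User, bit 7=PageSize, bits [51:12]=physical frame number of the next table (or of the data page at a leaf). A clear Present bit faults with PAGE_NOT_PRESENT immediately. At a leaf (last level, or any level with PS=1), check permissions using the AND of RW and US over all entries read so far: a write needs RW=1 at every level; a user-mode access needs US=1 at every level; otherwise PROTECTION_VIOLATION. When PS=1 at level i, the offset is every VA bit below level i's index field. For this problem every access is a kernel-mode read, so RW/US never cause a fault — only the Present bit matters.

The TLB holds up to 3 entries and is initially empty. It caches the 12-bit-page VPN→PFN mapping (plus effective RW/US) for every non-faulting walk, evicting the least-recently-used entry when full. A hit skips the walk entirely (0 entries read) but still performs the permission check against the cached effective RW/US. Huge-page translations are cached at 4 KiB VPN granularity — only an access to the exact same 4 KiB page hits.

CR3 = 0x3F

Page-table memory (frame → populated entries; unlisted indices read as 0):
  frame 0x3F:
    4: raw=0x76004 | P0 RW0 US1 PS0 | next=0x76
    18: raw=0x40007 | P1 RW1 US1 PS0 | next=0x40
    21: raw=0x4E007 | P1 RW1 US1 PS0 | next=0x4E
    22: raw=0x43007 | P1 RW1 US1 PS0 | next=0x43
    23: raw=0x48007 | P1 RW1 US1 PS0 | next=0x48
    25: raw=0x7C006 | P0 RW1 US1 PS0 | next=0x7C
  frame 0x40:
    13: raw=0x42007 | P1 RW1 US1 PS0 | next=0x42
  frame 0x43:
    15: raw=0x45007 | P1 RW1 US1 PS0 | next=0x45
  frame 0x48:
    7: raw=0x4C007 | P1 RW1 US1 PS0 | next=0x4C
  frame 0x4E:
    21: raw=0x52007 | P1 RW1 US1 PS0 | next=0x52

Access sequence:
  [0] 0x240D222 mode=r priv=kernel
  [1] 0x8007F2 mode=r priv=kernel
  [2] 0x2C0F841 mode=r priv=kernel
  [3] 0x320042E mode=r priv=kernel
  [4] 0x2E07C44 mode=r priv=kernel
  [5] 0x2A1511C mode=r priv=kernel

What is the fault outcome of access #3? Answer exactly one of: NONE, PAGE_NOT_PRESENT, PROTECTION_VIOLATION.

Trace:
#0 VA=0x240D222 (r,kernel):
  [0] read 0x3F idx=18: raw=0x40007 flags P=1 W=1 U=1 S=0
  [1] read 0x40 idx=13: raw=0x42007 flags P=1 W=1 U=1 S=0
  → PA=0x42222  (2 entries read)
#1 VA=0x8007F2 (r,kernel):
  [0] read 0x3F idx=4: raw=0x76004 flags P=0 W=0 U=1 S=0
  ⇒ fault: PAGE_NOT_PRESENT  — 1 lookups
#2 VA=0x2C0F841 (r,kernel):
  [0] read 0x3F idx=22: raw=0x43007 flags P=1 W=1 U=1 S=0
  [1] read 0x43 idx=15: raw=0x45007 flags P=1 W=1 U=1 S=0
  → PA=0x45841  (2 entries read)
#3 VA=0x320042E (r,kernel):
  [0] read 0x3F idx=25: raw=0x7C006 flags P=0 W=1 U=1 S=0
  ⇒ fault: PAGE_NOT_PRESENT  — 1 lookups
#4 VA=0x2E07C44 (r,kernel):
  [0] read 0x3F idx=23: raw=0x48007 flags P=1 W=1 U=1 S=0
  [1] read 0x48 idx=7: raw=0x4C007 flags P=1 W=1 U=1 S=0
  → PA=0x4CC44  (2 entries read)
#5 VA=0x2A1511C (r,kernel):
  [0] read 0x3F idx=21: raw=0x4E007 flags P=1 W=1 U=1 S=0
  [1] read 0x4E idx=21: raw=0x52007 flags P=1 W=1 U=1 S=0
  → PA=0x5211C  (2 entries read)

Access #3 fault: PAGE_NOT_PRESENT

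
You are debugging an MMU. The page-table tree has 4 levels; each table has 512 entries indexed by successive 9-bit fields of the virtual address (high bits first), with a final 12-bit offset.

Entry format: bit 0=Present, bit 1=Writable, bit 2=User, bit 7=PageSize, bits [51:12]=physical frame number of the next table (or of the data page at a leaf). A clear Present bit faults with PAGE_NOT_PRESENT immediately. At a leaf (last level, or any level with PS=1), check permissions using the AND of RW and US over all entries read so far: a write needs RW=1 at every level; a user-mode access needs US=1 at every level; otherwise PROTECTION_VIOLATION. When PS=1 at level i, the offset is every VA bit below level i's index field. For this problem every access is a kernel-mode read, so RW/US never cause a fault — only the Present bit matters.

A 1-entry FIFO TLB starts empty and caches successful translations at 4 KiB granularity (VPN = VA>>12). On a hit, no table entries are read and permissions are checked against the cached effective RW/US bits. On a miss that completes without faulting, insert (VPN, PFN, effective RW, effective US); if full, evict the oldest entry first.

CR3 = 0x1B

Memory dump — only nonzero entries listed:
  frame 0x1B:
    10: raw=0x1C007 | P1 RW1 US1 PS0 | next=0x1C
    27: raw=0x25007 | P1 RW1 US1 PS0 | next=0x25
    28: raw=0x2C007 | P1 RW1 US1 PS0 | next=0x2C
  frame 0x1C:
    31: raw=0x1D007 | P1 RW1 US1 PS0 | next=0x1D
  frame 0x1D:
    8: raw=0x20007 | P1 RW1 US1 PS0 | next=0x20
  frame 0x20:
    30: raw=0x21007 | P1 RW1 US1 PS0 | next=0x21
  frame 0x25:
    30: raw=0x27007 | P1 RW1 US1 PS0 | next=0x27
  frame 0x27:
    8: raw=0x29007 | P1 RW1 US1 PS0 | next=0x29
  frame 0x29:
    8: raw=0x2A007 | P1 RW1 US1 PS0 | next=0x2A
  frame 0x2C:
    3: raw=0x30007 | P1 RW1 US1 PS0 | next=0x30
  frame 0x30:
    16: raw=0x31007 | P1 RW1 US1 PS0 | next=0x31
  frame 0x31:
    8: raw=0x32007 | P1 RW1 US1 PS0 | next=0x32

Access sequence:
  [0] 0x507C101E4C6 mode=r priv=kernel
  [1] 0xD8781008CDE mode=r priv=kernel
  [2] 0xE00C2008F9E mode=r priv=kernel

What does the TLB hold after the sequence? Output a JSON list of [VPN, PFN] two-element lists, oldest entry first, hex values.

Trace:
#0 VA=0x507C101E4C6 (r,kernel):
  L0: frame=0x1B idx=10 entry=0x1C007 [P=1 RW=1 US=1 PS=0]
  L1: frame=0x1C idx=31 entry=0x1D007 [P=1 RW=1 US=1 PS=0]
  L2: frame=0x1D idx=8 entry=0x20007 [P=1 RW=1 US=1 PS=0]
  L3: frame=0x20 idx=30 entry=0x21007 [P=1 RW=1 US=1 PS=0]
  → PA=0x214C6  (4 entries read)
#1 VA=0xD8781008CDE (r,kernel):
  L0: frame=0x1B idx=27 entry=0x25007 [P=1 RW=1 US=1 PS=0]
  L1: frame=0x25 idx=30 entry=0x27007 [P=1 RW=1 US=1 PS=0]
  L2: frame=0x27 idx=8 entry=0x29007 [P=1 RW=1 US=1 PS=0]
  L3: frame=0x29 idx=8 entry=0x2A007 [P=1 RW=1 US=1 PS=0]
  → PA=0x2ACDE  (4 entries read)
#2 VA=0xE00C2008F9E (r,kernel):
  L0: frame=0x1B idx=28 entry=0x2C007 [P=1 RW=1 US=1 PS=0]
  L1: frame=0x2C idx=3 entry=0x30007 [P=1 RW=1 US=1 PS=0]
  L2: frame=0x30 idx=16 entry=0x31007 [P=1 RW=1 US=1 PS=0]
  L3: frame=0x31 idx=8 entry=0x32007 [P=1 RW=1 US=1 PS=0]
  → PA=0x32F9E  (4 entries read)

TLB: [["0xE00C2008", "0x32"]]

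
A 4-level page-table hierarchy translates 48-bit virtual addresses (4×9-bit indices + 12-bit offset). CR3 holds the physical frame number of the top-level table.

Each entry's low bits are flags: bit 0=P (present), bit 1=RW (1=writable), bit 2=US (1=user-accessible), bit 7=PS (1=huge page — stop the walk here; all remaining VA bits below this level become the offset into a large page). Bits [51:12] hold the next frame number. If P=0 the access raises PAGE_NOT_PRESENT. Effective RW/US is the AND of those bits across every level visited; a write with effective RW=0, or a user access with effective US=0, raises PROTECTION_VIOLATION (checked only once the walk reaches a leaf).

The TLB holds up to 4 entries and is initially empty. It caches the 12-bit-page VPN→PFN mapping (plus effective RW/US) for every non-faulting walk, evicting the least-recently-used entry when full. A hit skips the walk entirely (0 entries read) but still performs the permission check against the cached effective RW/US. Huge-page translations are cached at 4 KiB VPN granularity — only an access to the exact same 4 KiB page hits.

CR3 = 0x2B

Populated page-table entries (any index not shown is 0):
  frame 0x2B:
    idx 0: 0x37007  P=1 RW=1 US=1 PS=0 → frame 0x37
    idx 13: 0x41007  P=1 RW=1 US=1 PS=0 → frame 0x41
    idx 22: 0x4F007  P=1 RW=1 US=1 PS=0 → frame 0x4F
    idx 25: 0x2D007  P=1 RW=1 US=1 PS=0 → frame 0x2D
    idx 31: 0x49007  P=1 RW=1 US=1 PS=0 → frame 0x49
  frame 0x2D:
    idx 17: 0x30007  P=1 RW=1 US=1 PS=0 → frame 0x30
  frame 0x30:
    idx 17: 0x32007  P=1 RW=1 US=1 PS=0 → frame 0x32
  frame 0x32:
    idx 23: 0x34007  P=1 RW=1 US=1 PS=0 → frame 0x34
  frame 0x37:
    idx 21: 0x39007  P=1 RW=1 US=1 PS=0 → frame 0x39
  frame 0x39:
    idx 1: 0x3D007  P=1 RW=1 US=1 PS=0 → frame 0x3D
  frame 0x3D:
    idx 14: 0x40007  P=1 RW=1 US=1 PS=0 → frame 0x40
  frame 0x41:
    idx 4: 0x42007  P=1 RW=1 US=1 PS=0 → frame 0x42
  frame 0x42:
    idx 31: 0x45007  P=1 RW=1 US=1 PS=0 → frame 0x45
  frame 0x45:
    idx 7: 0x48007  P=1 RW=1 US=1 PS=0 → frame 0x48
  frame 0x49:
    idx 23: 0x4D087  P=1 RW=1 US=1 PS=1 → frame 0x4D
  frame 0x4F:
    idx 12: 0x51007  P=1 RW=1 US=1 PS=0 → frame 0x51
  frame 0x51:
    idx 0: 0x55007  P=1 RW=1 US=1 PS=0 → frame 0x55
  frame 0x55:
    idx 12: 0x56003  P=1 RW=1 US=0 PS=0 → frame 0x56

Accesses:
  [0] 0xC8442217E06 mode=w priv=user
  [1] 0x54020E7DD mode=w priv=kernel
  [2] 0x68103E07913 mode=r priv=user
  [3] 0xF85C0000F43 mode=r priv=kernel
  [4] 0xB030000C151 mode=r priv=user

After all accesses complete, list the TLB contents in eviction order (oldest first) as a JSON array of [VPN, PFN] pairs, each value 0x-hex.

Per-access translation:
#0 VA=0xC8442217E06 (w,user):
  [0] read 0x2B idx=25: raw=0x2D007 flags P=1 W=1 U=1 S=0
  [1] read 0x2D idx=17: raw=0x30007 flags P=1 W=1 U=1 S=0
  [2] read 0x30 idx=17: raw=0x32007 flags P=1 W=1 U=1 S=0
  [3] read 0x32 idx=23: raw=0x34007 flags P=1 W=1 U=1 S=0
  → PA=0x34E06  (4 entries read)
#1 VA=0x54020E7DD (w,kernel):
  [0] read 0x2B idx=0: raw=0x37007 flags P=1 W=1 U=1 S=0
  [1] read 0x37 idx=21: raw=0x39007 flags P=1 W=1 U=1 S=0
  [2] read 0x39 idx=1: raw=0x3D007 flags P=1 W=1 U=1 S=0
  [3] read 0x3D idx=14: raw=0x40007 flags P=1 W=1 U=1 S=0
  → PA=0x407DD  (4 entries read)
#2 VA=0x68103E07913 (r,user):
  [0] read 0x2B idx=13: raw=0x41007 flags P=1 W=1 U=1 S=0
  [1] read 0x41 idx=4: raw=0x42007 flags P=1 W=1 U=1 S=0
  [2] read 0x42 idx=31: raw=0x45007 flags P=1 W=1 U=1 S=0
  [3] read 0x45 idx=7: raw=0x48007 flags P=1 W=1 U=1 S=0
  → PA=0x48913  (4 entries read)
#3 VA=0xF85C0000F43 (r,kernel):
  [0] read 0x2B idx=31: raw=0x49007 flags P=1 W=1 U=1 S=0
  [1] read 0x49 idx=23: raw=0x4D087 flags P=1 W=1 U=1 S=1
  → PA=0x4DF43 (huge @L1)  (2 entries read)
#4 VA=0xB030000C151 (r,user):
  [0] read 0x2B idx=22: raw=0x4F007 flags P=1 W=1 U=1 S=0
  [1] read 0x4F idx=12: raw=0x51007 flags P=1 W=1 U=1 S=0
  [2] read 0x51 idx=0: raw=0x55007 flags P=1 W=1 U=1 S=0
  [3] read 0x55 idx=12: raw=0x56003 flags P=1 W=1 U=0 S=0
  ⇒ fault: PROTECTION_VIOLATION  — 4 lookups

TLB: [["0xC8442217", "0x34"], ["0x54020E", "0x40"], ["0x68103E07", "0x48"], ["0xF85C0000", "0x4D"]]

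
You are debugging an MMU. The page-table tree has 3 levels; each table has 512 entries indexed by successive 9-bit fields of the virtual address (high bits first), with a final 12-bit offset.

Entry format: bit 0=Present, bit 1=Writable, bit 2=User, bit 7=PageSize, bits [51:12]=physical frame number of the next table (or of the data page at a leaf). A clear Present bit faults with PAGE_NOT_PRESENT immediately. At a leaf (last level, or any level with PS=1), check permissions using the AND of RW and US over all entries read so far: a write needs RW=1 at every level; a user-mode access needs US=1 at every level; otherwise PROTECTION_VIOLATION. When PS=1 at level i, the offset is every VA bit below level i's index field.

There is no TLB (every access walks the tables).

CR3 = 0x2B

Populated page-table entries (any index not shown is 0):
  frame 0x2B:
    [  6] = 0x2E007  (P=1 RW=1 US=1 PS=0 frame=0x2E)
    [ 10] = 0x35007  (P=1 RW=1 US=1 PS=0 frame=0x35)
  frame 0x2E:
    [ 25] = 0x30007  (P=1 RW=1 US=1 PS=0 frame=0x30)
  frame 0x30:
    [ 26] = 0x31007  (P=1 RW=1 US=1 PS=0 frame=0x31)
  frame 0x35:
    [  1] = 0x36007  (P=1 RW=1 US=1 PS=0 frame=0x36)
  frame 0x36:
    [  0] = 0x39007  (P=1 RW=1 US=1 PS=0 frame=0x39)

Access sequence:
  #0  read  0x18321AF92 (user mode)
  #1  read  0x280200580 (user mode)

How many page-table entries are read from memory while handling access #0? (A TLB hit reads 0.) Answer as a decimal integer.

Per-access translation:
#0 VA=0x18321AF92 (r,user):
  lvl0: tbl 0x2B, slot 6 ⇒ 0x2E007 (P1/RW1/US1/PS0)
  lvl1: tbl 0x2E, slot 25 ⇒ 0x30007 (P1/RW1/US1/PS0)
  lvl2: tbl 0x30, slot 26 ⇒ 0x31007 (P1/RW1/US1/PS0)
  ⇒ phys 0x31F92  [3 reads]
#1 VA=0x280200580 (r,user):
  lvl0: tbl 0x2B, slot 10 ⇒ 0x35007 (P1/RW1/US1/PS0)
  lvl1: tbl 0x35, slot 1 ⇒ 0x36007 (P1/RW1/US1/PS0)
  lvl2: tbl 0x36, slot 0 ⇒ 0x39007 (P1/RW1/US1/PS0)
  ⇒ phys 0x39580  [3 reads]

Entries read for #0: 3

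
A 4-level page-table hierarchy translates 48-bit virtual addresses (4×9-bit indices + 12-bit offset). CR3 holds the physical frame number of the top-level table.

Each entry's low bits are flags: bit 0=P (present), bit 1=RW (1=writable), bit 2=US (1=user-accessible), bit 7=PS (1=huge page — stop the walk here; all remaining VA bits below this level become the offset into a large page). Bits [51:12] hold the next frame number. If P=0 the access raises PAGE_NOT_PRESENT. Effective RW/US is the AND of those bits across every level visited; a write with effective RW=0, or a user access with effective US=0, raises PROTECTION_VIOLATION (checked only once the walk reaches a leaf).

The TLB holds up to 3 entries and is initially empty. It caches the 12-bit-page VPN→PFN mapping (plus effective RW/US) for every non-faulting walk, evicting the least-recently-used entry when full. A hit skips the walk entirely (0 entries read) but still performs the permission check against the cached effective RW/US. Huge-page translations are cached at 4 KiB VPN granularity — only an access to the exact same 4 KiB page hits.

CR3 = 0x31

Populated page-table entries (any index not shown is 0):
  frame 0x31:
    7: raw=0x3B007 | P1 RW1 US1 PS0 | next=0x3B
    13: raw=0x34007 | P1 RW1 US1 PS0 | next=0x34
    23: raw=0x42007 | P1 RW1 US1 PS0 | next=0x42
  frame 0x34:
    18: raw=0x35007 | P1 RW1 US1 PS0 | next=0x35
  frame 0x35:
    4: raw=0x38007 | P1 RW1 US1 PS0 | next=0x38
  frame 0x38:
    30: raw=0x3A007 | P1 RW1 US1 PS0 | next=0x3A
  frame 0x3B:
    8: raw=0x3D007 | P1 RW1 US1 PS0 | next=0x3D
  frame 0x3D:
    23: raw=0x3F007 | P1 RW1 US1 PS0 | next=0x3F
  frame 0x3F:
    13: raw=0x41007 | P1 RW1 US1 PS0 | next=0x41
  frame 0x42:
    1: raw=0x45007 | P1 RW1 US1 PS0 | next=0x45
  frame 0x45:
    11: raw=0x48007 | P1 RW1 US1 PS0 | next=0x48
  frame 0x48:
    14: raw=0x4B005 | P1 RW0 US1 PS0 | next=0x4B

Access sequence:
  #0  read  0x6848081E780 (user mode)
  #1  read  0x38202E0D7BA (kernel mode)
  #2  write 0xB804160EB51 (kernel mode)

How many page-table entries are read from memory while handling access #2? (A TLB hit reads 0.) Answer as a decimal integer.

Walk each access:
#0 VA=0x6848081E780 (r,user):
  [0] read 0x31 idx=13: raw=0x34007 flags P=1 W=1 U=1 S=0
  [1] read 0x34 idx=18: raw=0x35007 flags P=1 W=1 U=1 S=0
  [2] read 0x35 idx=4: raw=0x38007 flags P=1 W=1 U=1 S=0
  [3] read 0x38 idx=30: raw=0x3A007 flags P=1 W=1 U=1 S=0
  → PA=0x3A780  (4 entries read)
#1 VA=0x38202E0D7BA (r,kernel):
  [0] read 0x31 idx=7: raw=0x3B007 flags P=1 W=1 U=1 S=0
  [1] read 0x3B idx=8: raw=0x3D007 flags P=1 W=1 U=1 S=0
  [2] read 0x3D idx=23: raw=0x3F007 flags P=1 W=1 U=1 S=0
  [3] read 0x3F idx=13: raw=0x41007 flags P=1 W=1 U=1 S=0
  → PA=0x417BA  (4 entries read)
#2 VA=0xB804160EB51 (w,kernel):
  [0] read 0x31 idx=23: raw=0x42007 flags P=1 W=1 U=1 S=0
  [1] read 0x42 idx=1: raw=0x45007 flags P=1 W=1 U=1 S=0
  [2] read 0x45 idx=11: raw=0x48007 flags P=1 W=1 U=1 S=0
  [3] read 0x48 idx=14: raw=0x4B005 flags P=1 W=0 U=1 S=0
  ⇒ fault: PROTECTION_VIOLATION  — 4 lookups

Entries read for #2: 4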